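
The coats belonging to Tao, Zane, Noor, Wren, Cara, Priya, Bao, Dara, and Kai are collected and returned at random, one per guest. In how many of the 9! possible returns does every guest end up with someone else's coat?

Let Aᵢ be the assignments in which guest i gets their own coat. We want the size of the complement of A₁∪…∪A_9.
By inclusion–exclusion this is Σ_{j=0}^{9} (−1)^j C(9,j)·(9−j)!.
Computing: 362880 − 362880 + 181440 − 60480 + 15120 − 3024 + 504 − 72 + 9 − 1 = 133496.

133496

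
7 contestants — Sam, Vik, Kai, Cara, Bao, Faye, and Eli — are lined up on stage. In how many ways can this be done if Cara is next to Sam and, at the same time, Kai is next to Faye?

Treat {Cara,Sam} as one block (2 orders) and {Kai,Faye} as another (2 orders).
That leaves 5 units to arrange: 2 × 2 × 5! = 4 × 120 = 480.

480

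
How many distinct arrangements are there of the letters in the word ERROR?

20

The 5 letters of ERROR have repeats: R appearing 3 times.
Dividing 5! = 120 by 3! = 6 for the repeated letters gives 20.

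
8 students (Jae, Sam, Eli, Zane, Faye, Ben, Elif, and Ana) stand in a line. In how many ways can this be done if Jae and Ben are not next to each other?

There are 8! = 40320 arrangements in all. If Jae and Ben are adjacent, merging them into one block gives 2·(7)! = 10080 arrangements.
Complementary counting: 40320 − 10080 = 30240.

30240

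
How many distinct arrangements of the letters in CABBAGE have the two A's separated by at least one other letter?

900

There are 7!/(2!·2!) = 1260 arrangements of CABBAGE in total.
If the two A's are adjacent, glue them into one block, leaving 6 items to arrange: (6)!/(2!) = 360 ways.
Subtracting, 1260 − 360 = 900 arrangements keep the A's apart.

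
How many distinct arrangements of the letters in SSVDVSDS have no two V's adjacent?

315

Total arrangements of SSVDVSDS: 8!/(4!·2!·2!) = 420.
If the two V's are adjacent, glue them into one block, leaving 7 items to arrange: (7)!/(4!·2!) = 105 ways.
Hence 420 − 105 = 315.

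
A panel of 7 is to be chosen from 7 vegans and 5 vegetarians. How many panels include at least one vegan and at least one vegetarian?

With no constraint there are C(12,7) = 792 possible selections.
Subtract selections that omit an entire group: no vegans → C(5,7) = 0; no vegetarians → C(7,7) = 1.
Both groups omitted at once is impossible, so 792 − 1 = 791.

791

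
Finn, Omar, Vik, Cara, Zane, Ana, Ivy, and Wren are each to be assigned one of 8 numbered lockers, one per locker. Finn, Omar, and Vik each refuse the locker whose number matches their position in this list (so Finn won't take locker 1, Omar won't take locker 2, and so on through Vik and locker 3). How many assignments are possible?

Let Aᵢ (for i ∈ {1, 2, 3}) be the placements that put person i in their forbidden locker. Any j of these fix j positions, leaving (8−j)! ways to fill the rest, and there are C(3,j) ways to pick which j.
By inclusion–exclusion, the number of valid placements is Σ_{j=0}^{3} (−1)^j C(3,j)·(8−j)!.
Computing: 40320 − 15120 + 2160 − 120 = 27240.

27240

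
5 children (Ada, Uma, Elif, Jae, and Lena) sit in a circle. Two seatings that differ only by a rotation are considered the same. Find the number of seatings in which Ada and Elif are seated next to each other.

Treat {Ada, Elif} as one unit (2 internal orders) and seat the resulting 4 units around the table: (3)! circular arrangements.
So 2 × (3)! = 2 × 6 = 12.

12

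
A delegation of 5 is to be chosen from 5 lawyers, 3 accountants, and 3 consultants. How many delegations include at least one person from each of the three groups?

Total 5-person selections from all 11: C(11,5) = 462.
Selections missing a whole group: no lawyers → C(6,5) = 6; no accountants → C(8,5) = 56; no consultants → C(8,5) = 56.
Add back selections omitting two groups (i.e. drawn from a single group): C(5,5) + C(3,5) + C(3,5) = 1.
By inclusion–exclusion: 462 − 118 + 1 = 345.

345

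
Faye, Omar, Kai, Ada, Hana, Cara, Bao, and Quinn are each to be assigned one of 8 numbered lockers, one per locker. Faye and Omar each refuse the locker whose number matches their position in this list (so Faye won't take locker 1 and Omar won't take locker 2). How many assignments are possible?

Let Aᵢ (for i ∈ {1, 2}) be the placements that put person i in their forbidden locker. Any j of these fix j positions, leaving (8−j)! ways to fill the rest, and there are C(2,j) ways to pick which j.
By inclusion–exclusion, the number of valid placements is Σ_{j=0}^{2} (−1)^j C(2,j)·(8−j)!.
Computing: 40320 − 10080 + 720 = 30960.

30960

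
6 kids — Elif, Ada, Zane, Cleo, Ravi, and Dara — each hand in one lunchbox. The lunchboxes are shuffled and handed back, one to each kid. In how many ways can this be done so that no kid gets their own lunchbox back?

This is the derangement count D_6: permutations of 6 items with no fixed point.
By inclusion–exclusion this is Σ_{j=0}^{6} (−1)^j C(6,j)·(6−j)!.
Computing: 720 − 720 + 360 − 120 + 30 − 6 + 1 = 265.

265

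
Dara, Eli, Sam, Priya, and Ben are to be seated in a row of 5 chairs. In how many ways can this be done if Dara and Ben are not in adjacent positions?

There are 5! = 120 arrangements in all. If Dara and Ben are adjacent, merging them into one block gives 2·(4)! = 48 arrangements.
So 120 − 48 = 72 arrangements keep them apart.

72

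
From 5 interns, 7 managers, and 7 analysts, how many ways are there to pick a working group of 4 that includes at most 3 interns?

Split by how many interns are chosen (0 through 3).
Sum: C(5,0)·C(14,4) + C(5,1)·C(14,3) + C(5,2)·C(14,2) + C(5,3)·C(14,1) = 1001 + 1820 + 910 + 140 = 3871.

3871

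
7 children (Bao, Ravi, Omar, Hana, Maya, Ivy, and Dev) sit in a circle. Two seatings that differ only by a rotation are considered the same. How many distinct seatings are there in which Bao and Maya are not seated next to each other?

480

Without the restriction there are (6)! = 720 seatings.
Seatings with Bao beside Maya: treat them as a block with 2 internal orders, giving 2 × (5)! = 240.
Subtracting, 720 − 240 = 480.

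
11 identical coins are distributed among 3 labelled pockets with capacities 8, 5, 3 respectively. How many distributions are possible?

18

Without the upper bounds there are C(13,2) = 78 ways to split 11 among 3 pockets.
Subtract solutions that violate a single cap (substitute x_i' = x_i − (cap_i+1)): x_1 ≥ 9 gives C(4,2) = 6; x_2 ≥ 6 gives C(7,2) = 21; x_3 ≥ 4 gives C(9,2) = 36. Together 63.
Add back pairs where two caps are both exceeded: 0 + 0 + 3 = 3.
By inclusion–exclusion the count is 78 − 63 + 3 = 18.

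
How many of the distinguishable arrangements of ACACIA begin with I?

With the first slot taken by I, it remains to arrange the other 5 letters (ACACA).
Those 5 letters have A appearing 3 times and C appearing twice, giving (5)!/(3!·2!) = 10.

10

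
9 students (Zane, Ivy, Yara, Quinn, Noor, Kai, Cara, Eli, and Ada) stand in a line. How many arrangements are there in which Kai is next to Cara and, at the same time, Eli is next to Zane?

Treat {Kai,Cara} as one block (2 orders) and {Eli,Zane} as another (2 orders).
That leaves 7 units to arrange: 2 × 2 × 7! = 4 × 5040 = 20160.

20160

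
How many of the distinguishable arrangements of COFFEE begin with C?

With the first slot taken by C, it remains to arrange the other 5 letters (OFFEE).
Those 5 letters have E appearing twice and F appearing twice, giving (5)!/(2!·2!) = 30.

30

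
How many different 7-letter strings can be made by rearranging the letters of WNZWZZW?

Letter multiplicities in WNZWZZW: N×1, W×3, Z×3.
Dividing 7! = 5040 by 3!·3! = 36 for the repeated letters gives 140.

140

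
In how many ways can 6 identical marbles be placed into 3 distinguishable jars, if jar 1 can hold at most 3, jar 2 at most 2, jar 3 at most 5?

11

By stars and bars, unrestricted non-negative solutions to x_1+…+x_3 = 6 number C(6+2,2) = 28.
Subtract solutions that violate a single cap (substitute x_i' = x_i − (cap_i+1)): x_1 ≥ 4 gives C(4,2) = 6; x_2 ≥ 3 gives C(5,2) = 10; x_3 ≥ 6 gives C(2,2) = 1. Together 17.
No two caps can be exceeded simultaneously, so the pair terms are all 0.
By inclusion–exclusion the count is 28 − 17 + 0 = 11.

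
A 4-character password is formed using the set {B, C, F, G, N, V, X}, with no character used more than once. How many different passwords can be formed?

Choose and order 4 of the 7 symbols: the first character has 7 options, the next 6, then 5, 4.
That product is 7 × 6 × 5 × 4 = 840.

840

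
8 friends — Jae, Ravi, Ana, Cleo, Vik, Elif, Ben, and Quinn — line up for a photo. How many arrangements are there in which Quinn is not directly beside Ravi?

There are 8! = 40320 arrangements in all. If Quinn and Ravi are adjacent, merging them into one block gives 2·(7)! = 10080 arrangements.
Complementary counting: 40320 − 10080 = 30240.

30240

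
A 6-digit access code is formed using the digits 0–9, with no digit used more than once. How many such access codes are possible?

151200

Choose and order 6 of the 10 symbols: the first digit has 10 options, the next 9, and so on down to 5.
10 × 9 × 8 × 7 × 6 × 5 = 151200.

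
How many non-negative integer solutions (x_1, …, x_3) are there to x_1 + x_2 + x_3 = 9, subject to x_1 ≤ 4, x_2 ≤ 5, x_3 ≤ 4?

15

Without the upper bounds there are C(11,2) = 55 ways to split 9 among 3 variables.
Subtract solutions that violate a single cap (substitute x_i' = x_i − (cap_i+1)): x_1 ≥ 5 gives C(6,2) = 15; x_2 ≥ 6 gives C(5,2) = 10; x_3 ≥ 5 gives C(6,2) = 15. Together 40.
No two caps can be exceeded simultaneously, so the pair terms are all 0.
By inclusion–exclusion the count is 55 − 40 + 0 = 15.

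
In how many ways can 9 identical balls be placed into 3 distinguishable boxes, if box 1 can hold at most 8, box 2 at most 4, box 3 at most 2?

By stars and bars, unrestricted non-negative solutions to x_1+…+x_3 = 9 number C(9+2,2) = 55.
Subtract solutions that violate a single cap (substitute x_i' = x_i − (cap_i+1)): x_1 ≥ 9 gives C(2,2) = 1; x_2 ≥ 5 gives C(6,2) = 15; x_3 ≥ 3 gives C(8,2) = 28. Together 44.
Add back pairs where two caps are both exceeded: 0 + 0 + 3 = 3.
By inclusion–exclusion the count is 55 − 44 + 3 = 14.

14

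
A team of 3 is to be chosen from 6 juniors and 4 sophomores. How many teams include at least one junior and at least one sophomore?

96

With no constraint there are C(10,3) = 120 possible selections.
Subtract selections that omit an entire group: no juniors → C(4,3) = 4; no sophomores → C(6,3) = 20.
Both groups omitted at once is impossible, so 120 − 24 = 96.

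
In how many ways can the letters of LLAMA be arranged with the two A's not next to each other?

There are 5!/(2!·2!) = 30 arrangements of LLAMA in total.
Arrangements with the A's together: treat AA as one letter, giving (4)!/(2!) = 12.
Hence 30 − 12 = 18.

18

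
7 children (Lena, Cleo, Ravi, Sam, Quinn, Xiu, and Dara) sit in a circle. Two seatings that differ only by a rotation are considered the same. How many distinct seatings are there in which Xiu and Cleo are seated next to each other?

Glue Xiu and Cleo into a block (2 internal orders). Seating 6 units around a circle gives (5)! arrangements.
So 2 × (5)! = 2 × 120 = 240.

240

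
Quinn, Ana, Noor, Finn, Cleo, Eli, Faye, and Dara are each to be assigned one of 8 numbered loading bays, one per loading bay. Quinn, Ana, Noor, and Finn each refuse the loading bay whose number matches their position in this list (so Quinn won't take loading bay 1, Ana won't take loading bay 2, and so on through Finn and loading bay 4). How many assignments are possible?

24024

Let Aᵢ (for 1 ≤ i ≤ 4) be the placements that put person i in their forbidden loading bay. Any j of these fix j positions, leaving (8−j)! ways to fill the rest, and there are C(4,j) ways to pick which j.
By inclusion–exclusion, the number of valid placements is Σ_{j=0}^{4} (−1)^j C(4,j)·(8−j)!.
Computing: 40320 − 20160 + 4320 − 480 + 24 = 24024.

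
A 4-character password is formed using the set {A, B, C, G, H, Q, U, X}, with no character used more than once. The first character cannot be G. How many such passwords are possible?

The first character has 8−1 = 7 choices (anything except G).
The remaining 3 characters are filled from the other 7 symbols without repetition: 7 × 6 × 5 = 210.
Total: 7 × 210 = 1470.

1470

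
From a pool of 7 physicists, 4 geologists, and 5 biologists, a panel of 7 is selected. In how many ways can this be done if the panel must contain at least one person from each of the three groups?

Total 7-person selections from all 16: C(16,7) = 11440.
Subtract selections that omit an entire group: no physicists → C(9,7) = 36; no geologists → C(12,7) = 792; no biologists → C(11,7) = 330.
Add back selections omitting two groups (i.e. drawn from a single group): C(7,7) + C(4,7) + C(5,7) = 1.
By inclusion–exclusion: 11440 − 1158 + 1 = 10283.

10283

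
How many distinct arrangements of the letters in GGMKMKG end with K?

Fix K in the last position and arrange the remaining 6 letters.
Those 6 letters have G appearing 3 times and M appearing twice, giving (6)!/(3!·2!) = 60.

60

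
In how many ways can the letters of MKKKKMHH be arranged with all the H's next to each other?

Treat the 2 copies of H as a single block. The multiset to arrange is then {HH, K, K, K, K, M, M}, 7 items in all.
That gives (7)!/(4!·2!) = 105 arrangements.

105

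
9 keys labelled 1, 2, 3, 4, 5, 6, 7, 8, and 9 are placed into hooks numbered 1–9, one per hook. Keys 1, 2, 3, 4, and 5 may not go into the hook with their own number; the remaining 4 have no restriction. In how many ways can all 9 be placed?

Let Aᵢ (for 1 ≤ i ≤ 5) be the placements that put key i in its forbidden hook. Any j of these fix j positions, leaving (9−j)! ways to fill the rest, and there are C(5,j) ways to pick which j.
By inclusion–exclusion, the number of valid placements is Σ_{j=0}^{5} (−1)^j C(5,j)·(9−j)!.
Computing: 362880 − 201600 + 50400 − 7200 + 600 − 24 = 205056.

205056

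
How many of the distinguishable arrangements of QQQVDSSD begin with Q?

630

Fix Q in the first position and arrange the remaining 7 letters.
Those 7 letters have D appearing twice, Q appearing twice, and S appearing twice, giving (7)!/(2!·2!·2!) = 630.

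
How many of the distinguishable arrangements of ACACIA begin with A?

Fix A in the first position and arrange the remaining 5 letters.
Those 5 letters have A appearing twice and C appearing twice, giving (5)!/(2!·2!) = 30.

30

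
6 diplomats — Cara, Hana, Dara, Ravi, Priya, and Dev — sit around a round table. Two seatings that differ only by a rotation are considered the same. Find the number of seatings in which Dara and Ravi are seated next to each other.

Treat {Dara, Ravi} as one unit (2 internal orders) and seat the resulting 5 units around the table: (4)! circular arrangements.
So 2 × (4)! = 2 × 24 = 48.

48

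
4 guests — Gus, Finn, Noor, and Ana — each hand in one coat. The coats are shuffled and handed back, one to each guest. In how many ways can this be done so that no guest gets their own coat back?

9

Let Aᵢ be the assignments in which guest i gets their own coat. We want the size of the complement of A₁∪…∪A_4.
By inclusion–exclusion this is Σ_{j=0}^{4} (−1)^j C(4,j)·(4−j)!.
Computing: 24 − 24 + 12 − 4 + 1 = 9.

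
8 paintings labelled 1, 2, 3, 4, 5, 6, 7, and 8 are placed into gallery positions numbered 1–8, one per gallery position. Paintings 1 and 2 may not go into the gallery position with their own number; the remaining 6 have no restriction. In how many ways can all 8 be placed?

30960

Let Aᵢ (for i ∈ {1, 2}) be the placements that put painting i in its forbidden gallery position. Any j of these fix j positions, leaving (8−j)! ways to fill the rest, and there are C(2,j) ways to pick which j.
By inclusion–exclusion, the number of valid placements is Σ_{j=0}^{2} (−1)^j C(2,j)·(8−j)!.
Computing: 40320 − 10080 + 720 = 30960.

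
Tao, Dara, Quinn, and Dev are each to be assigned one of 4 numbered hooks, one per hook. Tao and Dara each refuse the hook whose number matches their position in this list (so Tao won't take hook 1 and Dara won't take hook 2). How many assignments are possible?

14

Let Aᵢ (for i ∈ {1, 2}) be the placements that put person i in their forbidden hook. Any j of these fix j positions, leaving (4−j)! ways to fill the rest, and there are C(2,j) ways to pick which j.
By inclusion–exclusion, the number of valid placements is Σ_{j=0}^{2} (−1)^j C(2,j)·(4−j)!.
Computing: 24 − 12 + 2 = 14.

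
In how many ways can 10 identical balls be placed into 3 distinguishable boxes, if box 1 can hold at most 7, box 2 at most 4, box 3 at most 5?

24

Ignoring the caps, the number of non-negative solutions to x_1+…+x_3 = 10 is C(12,2) = 66.
Subtract solutions that violate a single cap (substitute x_i' = x_i − (cap_i+1)): x_1 ≥ 8 gives C(4,2) = 6; x_2 ≥ 5 gives C(7,2) = 21; x_3 ≥ 6 gives C(6,2) = 15. Together 42.
No two caps can be exceeded simultaneously, so the pair terms are all 0.
By inclusion–exclusion the count is 66 − 42 + 0 = 24.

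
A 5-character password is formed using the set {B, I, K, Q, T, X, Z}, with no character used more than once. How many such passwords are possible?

2520

This is a permutation of 5 out of 7: P(7,5) = 7!/2!.
That product is 7 × 6 × 5 × 4 × 3 = 2520.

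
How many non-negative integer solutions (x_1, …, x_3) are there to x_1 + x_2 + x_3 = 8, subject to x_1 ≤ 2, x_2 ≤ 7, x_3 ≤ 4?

By stars and bars, unrestricted non-negative solutions to x_1+…+x_3 = 8 number C(8+2,2) = 45.
Subtract solutions that violate a single cap (substitute x_i' = x_i − (cap_i+1)): x_1 ≥ 3 gives C(7,2) = 21; x_2 ≥ 8 gives C(2,2) = 1; x_3 ≥ 5 gives C(5,2) = 10. Together 32.
Add back pairs where two caps are both exceeded: 0 + 1 + 0 = 1.
By inclusion–exclusion the count is 45 − 32 + 1 = 14.

14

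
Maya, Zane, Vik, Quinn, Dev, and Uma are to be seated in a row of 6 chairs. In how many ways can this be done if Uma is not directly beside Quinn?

Of the 6! = 720 arrangements, those with Uma and Quinn adjacent number 2 × 5! = 240 (treat the pair as a block with 2 internal orders).
Complementary counting: 720 − 240 = 480.

480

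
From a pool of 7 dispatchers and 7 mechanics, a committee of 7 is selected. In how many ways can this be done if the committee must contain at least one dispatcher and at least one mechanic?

3430

Total 7-person selections from all 14: C(14,7) = 3432.
Subtract selections that omit an entire group: no dispatchers → C(7,7) = 1; no mechanics → C(7,7) = 1.
Both groups omitted at once is impossible, so 3432 − 2 = 3430.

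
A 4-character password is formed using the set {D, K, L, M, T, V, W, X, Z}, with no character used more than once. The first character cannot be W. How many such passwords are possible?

The first character has 9−1 = 8 choices (anything except W).
The remaining 3 characters are filled from the other 8 symbols without repetition: 8 × 7 × 6 = 336.
Total: 8 × 336 = 2688.

2688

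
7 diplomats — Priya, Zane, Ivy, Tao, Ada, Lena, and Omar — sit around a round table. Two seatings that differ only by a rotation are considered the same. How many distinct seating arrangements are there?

720

Seat Priya anywhere (absorbing the rotational symmetry), then permute the other 6: (6)! = 720.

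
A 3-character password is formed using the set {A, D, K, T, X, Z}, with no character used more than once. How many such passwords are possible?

120

With no repetition, fill the 3 characters in order: 6 choices, then 5, down to 4.
That product is 6 × 5 × 4 = 120.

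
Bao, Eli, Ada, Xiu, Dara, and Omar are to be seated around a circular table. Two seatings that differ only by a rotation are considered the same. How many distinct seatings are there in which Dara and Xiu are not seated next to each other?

Without the restriction there are (5)! = 120 seatings.
Those with Dara next to Xiu: fuse the pair into one unit and seat 5 units around a circle — 2·(4)! = 48.
Subtracting, 120 − 48 = 72.

72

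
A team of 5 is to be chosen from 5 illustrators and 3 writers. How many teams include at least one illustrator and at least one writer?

Total 5-person selections from all 8: C(8,5) = 56.
Subtract selections that omit an entire group: no illustrators → C(3,5) = 0; no writers → C(5,5) = 1.
Both groups omitted at once is impossible, so 56 − 1 = 55.

55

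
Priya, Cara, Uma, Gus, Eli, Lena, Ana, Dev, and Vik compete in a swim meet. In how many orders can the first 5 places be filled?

15120

This is an ordered selection of 5 from 9: P(9,5).
That gives 9 × 8 × 7 × 6 × 5 = 15120.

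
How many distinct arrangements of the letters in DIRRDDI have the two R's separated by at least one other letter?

150

There are 7!/(3!·2!·2!) = 210 arrangements of DIRRDDI in total.
Arrangements with the R's together: treat RR as one letter, giving (6)!/(3!·2!) = 60.
Hence 210 − 60 = 150.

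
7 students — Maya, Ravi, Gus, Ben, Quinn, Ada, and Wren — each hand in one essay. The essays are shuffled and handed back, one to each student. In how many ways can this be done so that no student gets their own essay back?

1854

Let Aᵢ be the assignments in which student i gets their own essay. We want the size of the complement of A₁∪…∪A_7.
By inclusion–exclusion this is Σ_{j=0}^{7} (−1)^j C(7,j)·(7−j)!.
Computing: 5040 − 5040 + 2520 − 840 + 210 − 42 + 7 − 1 = 1854.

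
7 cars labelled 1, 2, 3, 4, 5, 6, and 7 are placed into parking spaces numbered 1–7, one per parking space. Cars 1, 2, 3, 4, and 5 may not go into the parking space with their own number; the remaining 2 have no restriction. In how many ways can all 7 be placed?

2428

Let Aᵢ (for 1 ≤ i ≤ 5) be the placements that put car i in its forbidden parking space. Any j of these fix j positions, leaving (7−j)! ways to fill the rest, and there are C(5,j) ways to pick which j.
By inclusion–exclusion, the number of valid placements is Σ_{j=0}^{5} (−1)^j C(5,j)·(7−j)!.
Computing: 5040 − 3600 + 1200 − 240 + 30 − 2 = 2428.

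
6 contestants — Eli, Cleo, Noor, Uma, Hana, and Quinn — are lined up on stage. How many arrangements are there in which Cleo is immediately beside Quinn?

240

Place the 4 others and the Cleo-Quinn pair as 5 objects in a line; the pair has 2 internal arrangements.
That gives 2 × 5! = 2 × 120 = 240.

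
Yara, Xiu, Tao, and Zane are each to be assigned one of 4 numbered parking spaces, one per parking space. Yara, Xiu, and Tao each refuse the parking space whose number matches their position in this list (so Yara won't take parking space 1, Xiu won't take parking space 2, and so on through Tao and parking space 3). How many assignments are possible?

Let Aᵢ (for i ∈ {1, 2, 3}) be the placements that put person i in their forbidden parking space. Any j of these fix j positions, leaving (4−j)! ways to fill the rest, and there are C(3,j) ways to pick which j.
By inclusion–exclusion, the number of valid placements is Σ_{j=0}^{3} (−1)^j C(3,j)·(4−j)!.
Computing: 24 − 18 + 6 − 1 = 11.

11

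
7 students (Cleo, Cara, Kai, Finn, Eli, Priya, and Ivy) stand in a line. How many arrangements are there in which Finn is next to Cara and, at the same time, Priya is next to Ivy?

480

Treat {Finn,Cara} as one block (2 orders) and {Priya,Ivy} as another (2 orders).
That leaves 5 units to arrange: 2 × 2 × 5! = 4 × 120 = 480.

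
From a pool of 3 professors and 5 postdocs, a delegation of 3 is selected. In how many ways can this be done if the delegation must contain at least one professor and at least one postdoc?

Total 3-person selections from all 8: C(8,3) = 56.
Subtract selections that omit an entire group: no professors → C(5,3) = 10; no postdocs → C(3,3) = 1.
Both groups omitted at once is impossible, so 56 − 11 = 45.

45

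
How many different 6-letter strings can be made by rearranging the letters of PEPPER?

60

PEPPER has 6 letters with E appearing twice and P appearing 3 times.
So there are 6! / (3!·2!) = 60 distinguishable arrangements.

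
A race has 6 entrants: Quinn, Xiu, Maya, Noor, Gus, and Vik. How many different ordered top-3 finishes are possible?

120

This is an ordered selection of 3 from 6: P(6,3).
That gives 6 × 5 × 4 = 120.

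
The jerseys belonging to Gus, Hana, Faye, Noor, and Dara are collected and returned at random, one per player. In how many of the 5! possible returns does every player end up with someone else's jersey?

44

This is the derangement count D_5: permutations of 5 items with no fixed point.
By inclusion–exclusion this is Σ_{j=0}^{5} (−1)^j C(5,j)·(5−j)!.
Computing: 120 − 120 + 60 − 20 + 5 − 1 = 44.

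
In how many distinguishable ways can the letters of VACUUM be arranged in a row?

Letter multiplicities in VACUUM: A×1, C×1, M×1, U×2, V×1.
So there are 6! / (2!) = 360 distinguishable arrangements.

360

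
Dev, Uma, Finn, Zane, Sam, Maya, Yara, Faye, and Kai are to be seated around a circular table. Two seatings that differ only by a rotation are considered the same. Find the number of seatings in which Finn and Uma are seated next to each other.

10080

Glue Finn and Uma into a block (2 internal orders). Seating 8 units around a circle gives (7)! arrangements.
So 2 × (7)! = 2 × 5040 = 10080.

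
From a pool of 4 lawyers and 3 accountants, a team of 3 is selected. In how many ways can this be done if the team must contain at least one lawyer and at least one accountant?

30

With no constraint there are C(7,3) = 35 possible selections.
Subtract selections that omit an entire group: no lawyers → C(3,3) = 1; no accountants → C(4,3) = 4.
Both groups omitted at once is impossible, so 35 − 5 = 30.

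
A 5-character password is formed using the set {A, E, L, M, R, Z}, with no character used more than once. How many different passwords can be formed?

Choose and order 5 of the 6 symbols: the first character has 6 options, the next 5, and so on down to 2.
That product is 6 × 5 × 4 × 3 × 2 = 720.

720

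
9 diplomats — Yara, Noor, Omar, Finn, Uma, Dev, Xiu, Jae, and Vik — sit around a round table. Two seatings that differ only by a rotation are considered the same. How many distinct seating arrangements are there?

Seat Yara anywhere (absorbing the rotational symmetry), then permute the other 8: (8)! = 40320.

40320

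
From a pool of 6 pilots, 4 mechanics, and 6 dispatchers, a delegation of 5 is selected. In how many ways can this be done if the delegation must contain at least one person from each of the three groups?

Total 5-person selections from all 16: C(16,5) = 4368.
Selections missing a whole group: no pilots → C(10,5) = 252; no mechanics → C(12,5) = 792; no dispatchers → C(10,5) = 252.
Add back selections omitting two groups (i.e. drawn from a single group): C(6,5) + C(4,5) + C(6,5) = 12.
By inclusion–exclusion: 4368 − 1296 + 12 = 3084.

3084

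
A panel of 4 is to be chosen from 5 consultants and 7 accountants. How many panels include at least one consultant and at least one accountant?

455

With no constraint there are C(12,4) = 495 possible selections.
Subtract selections that omit an entire group: no consultants → C(7,4) = 35; no accountants → C(5,4) = 5.
Both groups omitted at once is impossible, so 495 − 40 = 455.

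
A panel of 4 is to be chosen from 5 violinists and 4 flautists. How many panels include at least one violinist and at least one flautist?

Unrestricted: C(9,4) = 126 ways to pick any 4 of the 9.
Subtract selections that omit an entire group: no violinists → C(4,4) = 1; no flautists → C(5,4) = 5.
Both groups omitted at once is impossible, so 126 − 6 = 120.

120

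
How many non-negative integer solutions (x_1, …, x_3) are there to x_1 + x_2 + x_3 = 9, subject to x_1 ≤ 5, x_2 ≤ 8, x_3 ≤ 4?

By stars and bars, unrestricted non-negative solutions to x_1+…+x_3 = 9 number C(9+2,2) = 55.
Subtract solutions that violate a single cap (substitute x_i' = x_i − (cap_i+1)): x_1 ≥ 6 gives C(5,2) = 10; x_2 ≥ 9 gives C(2,2) = 1; x_3 ≥ 5 gives C(6,2) = 15. Together 26.
No two caps can be exceeded simultaneously, so the pair terms are all 0.
By inclusion–exclusion the count is 55 − 26 + 0 = 29.

29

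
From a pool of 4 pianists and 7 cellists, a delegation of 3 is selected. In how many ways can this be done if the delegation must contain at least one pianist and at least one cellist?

Unrestricted: C(11,3) = 165 ways to pick any 3 of the 11.
Selections missing a whole group: no pianists → C(7,3) = 35; no cellists → C(4,3) = 4.
Both groups omitted at once is impossible, so 165 − 39 = 126.

126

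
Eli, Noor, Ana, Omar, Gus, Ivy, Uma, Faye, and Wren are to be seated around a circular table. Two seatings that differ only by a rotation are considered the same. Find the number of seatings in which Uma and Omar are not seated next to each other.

30240

Without the restriction there are (8)! = 40320 seatings.
Those with Uma next to Omar: fuse the pair into one unit and seat 8 units around a circle — 2·(7)! = 10080.
Subtracting, 40320 − 10080 = 30240.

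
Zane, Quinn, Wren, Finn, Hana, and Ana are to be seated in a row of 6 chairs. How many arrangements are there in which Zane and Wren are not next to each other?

Of the 6! = 720 arrangements, those with Zane and Wren adjacent number 2 × 5! = 240 (treat the pair as a block with 2 internal orders).
Complementary counting: 720 − 240 = 480.

480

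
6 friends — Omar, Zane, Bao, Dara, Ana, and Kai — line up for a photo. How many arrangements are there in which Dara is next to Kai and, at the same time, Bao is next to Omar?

Treat {Dara,Kai} as one block (2 orders) and {Bao,Omar} as another (2 orders).
That leaves 4 units to arrange: 2 × 2 × 4! = 4 × 24 = 96.

96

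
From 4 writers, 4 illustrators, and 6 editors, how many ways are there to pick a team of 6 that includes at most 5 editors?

Split by how many editors are chosen (0 through 5).
Sum: C(6,0)·C(8,6) + C(6,1)·C(8,5) + C(6,2)·C(8,4) + C(6,3)·C(8,3) + C(6,4)·C(8,2) + C(6,5)·C(8,1) = 28 + 336 + 1050 + 1120 + 420 + 48 = 3002.

3002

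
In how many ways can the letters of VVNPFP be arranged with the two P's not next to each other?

There are 6!/(2!·2!) = 180 arrangements of VVNPFP in total.
If the two P's are adjacent, glue them into one block, leaving 5 items to arrange: (5)!/(2!) = 60 ways.
Subtracting, 180 − 60 = 120 arrangements keep the P's apart.

120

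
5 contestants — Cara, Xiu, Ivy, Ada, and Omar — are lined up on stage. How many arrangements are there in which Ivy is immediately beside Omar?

48

Place the 3 others and the Ivy-Omar pair as 4 objects in a line; the pair has 2 internal arrangements.
That gives 2 × 4! = 2 × 24 = 48.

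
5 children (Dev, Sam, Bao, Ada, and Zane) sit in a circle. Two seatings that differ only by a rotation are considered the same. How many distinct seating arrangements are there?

24

Fix one person's seat to break rotational symmetry; the remaining 4 people can be arranged in (4)! = 24 ways.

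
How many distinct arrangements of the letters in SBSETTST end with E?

With the last slot taken by E, it remains to arrange the other 7 letters (SBSTTST).
Those 7 letters have S appearing 3 times and T appearing 3 times, giving (7)!/(3!·3!) = 140.

140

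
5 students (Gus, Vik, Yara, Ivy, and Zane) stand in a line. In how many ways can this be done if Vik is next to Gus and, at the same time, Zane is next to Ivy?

Treat {Vik,Gus} as one block (2 orders) and {Zane,Ivy} as another (2 orders).
That leaves 3 units to arrange: 2 × 2 × 3! = 4 × 6 = 24.

24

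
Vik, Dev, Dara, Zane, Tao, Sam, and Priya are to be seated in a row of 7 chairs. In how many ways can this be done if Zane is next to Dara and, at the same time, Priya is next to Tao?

Treat {Zane,Dara} as one block (2 orders) and {Priya,Tao} as another (2 orders).
That leaves 5 units to arrange: 2 × 2 × 5! = 4 × 120 = 480.

480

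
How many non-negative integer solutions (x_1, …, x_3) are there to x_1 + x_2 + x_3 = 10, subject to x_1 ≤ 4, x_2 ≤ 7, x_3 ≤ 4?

19

Ignoring the caps, the number of non-negative solutions to x_1+…+x_3 = 10 is C(12,2) = 66.
Subtract solutions that violate a single cap (substitute x_i' = x_i − (cap_i+1)): x_1 ≥ 5 gives C(7,2) = 21; x_2 ≥ 8 gives C(4,2) = 6; x_3 ≥ 5 gives C(7,2) = 21. Together 48.
Add back pairs where two caps are both exceeded: 0 + 1 + 0 = 1.
By inclusion–exclusion the count is 66 − 48 + 1 = 19.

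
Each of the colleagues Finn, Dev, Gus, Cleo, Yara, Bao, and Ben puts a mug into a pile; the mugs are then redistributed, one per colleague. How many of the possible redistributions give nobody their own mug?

Let Aᵢ be the assignments in which colleague i gets their own mug. We want the size of the complement of A₁∪…∪A_7.
By inclusion–exclusion this is Σ_{j=0}^{7} (−1)^j C(7,j)·(7−j)!.
Computing: 5040 − 5040 + 2520 − 840 + 210 − 42 + 7 − 1 = 1854.

1854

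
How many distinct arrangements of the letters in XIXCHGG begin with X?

Fix X in the first position and arrange the remaining 6 letters.
Those 6 letters have G appearing twice, giving (6)!/(2!) = 360.

360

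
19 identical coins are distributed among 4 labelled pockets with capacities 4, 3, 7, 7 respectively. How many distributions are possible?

10

Ignoring the caps, the number of non-negative solutions to x_1+…+x_4 = 19 is C(22,3) = 1540.
Subtract solutions that violate a single cap (substitute x_i' = x_i − (cap_i+1)): x_1 ≥ 5 gives C(17,3) = 680; x_2 ≥ 4 gives C(18,3) = 816; x_3 ≥ 8 gives C(14,3) = 364; x_4 ≥ 8 gives C(14,3) = 364. Together 2224.
Add back pairs where two caps are both exceeded: 286 + 84 + 84 + 120 + 120 + 20 = 714.
Subtract triples: 10 + 10 + 0 + 0 = 20.
By inclusion–exclusion the count is 1540 − 2224 + 714 − 20 = 10.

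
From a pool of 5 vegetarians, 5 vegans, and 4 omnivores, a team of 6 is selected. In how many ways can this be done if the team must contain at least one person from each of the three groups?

Unrestricted: C(14,6) = 3003 ways to pick any 6 of the 14.
Subtract selections that omit an entire group: no vegetarians → C(9,6) = 84; no vegans → C(9,6) = 84; no omnivores → C(10,6) = 210.
Add back selections omitting two groups (i.e. drawn from a single group): C(5,6) + C(5,6) + C(4,6) = 0.
By inclusion–exclusion: 3003 − 378 + 0 = 2625.

2625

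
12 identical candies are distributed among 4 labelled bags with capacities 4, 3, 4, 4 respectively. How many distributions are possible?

20

Ignoring the caps, the number of non-negative solutions to x_1+…+x_4 = 12 is C(15,3) = 455.
Subtract solutions that violate a single cap (substitute x_i' = x_i − (cap_i+1)): x_1 ≥ 5 gives C(10,3) = 120; x_2 ≥ 4 gives C(11,3) = 165; x_3 ≥ 5 gives C(10,3) = 120; x_4 ≥ 5 gives C(10,3) = 120. Together 525.
Add back pairs where two caps are both exceeded: 20 + 10 + 10 + 20 + 20 + 10 = 90.
By inclusion–exclusion the count is 455 − 525 + 90 = 20.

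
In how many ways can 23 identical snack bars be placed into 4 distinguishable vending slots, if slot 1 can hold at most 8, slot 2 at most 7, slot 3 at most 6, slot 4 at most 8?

84

Without the upper bounds there are C(26,3) = 2600 ways to split 23 among 4 vending slots.
Subtract solutions that violate a single cap (substitute x_i' = x_i − (cap_i+1)): x_1 ≥ 9 gives C(17,3) = 680; x_2 ≥ 8 gives C(18,3) = 816; x_3 ≥ 7 gives C(19,3) = 969; x_4 ≥ 9 gives C(17,3) = 680. Together 3145.
Add back pairs where two caps are both exceeded: 84 + 120 + 56 + 165 + 84 + 120 = 629.
By inclusion–exclusion the count is 2600 − 3145 + 629 = 84.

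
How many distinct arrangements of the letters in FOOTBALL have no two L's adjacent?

7560

Total arrangements of FOOTBALL: 8!/(2!·2!) = 10080.
If the two L's are adjacent, glue them into one block, leaving 7 items to arrange: (7)!/(2!) = 2520 ways.
Subtracting, 10080 − 2520 = 7560 arrangements keep the L's apart.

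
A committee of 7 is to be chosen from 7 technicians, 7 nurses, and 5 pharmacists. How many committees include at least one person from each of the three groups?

45374

With no constraint there are C(19,7) = 50388 possible selections.
Selections missing a whole group: no technicians → C(12,7) = 792; no nurses → C(12,7) = 792; no pharmacists → C(14,7) = 3432.
Add back selections omitting two groups (i.e. drawn from a single group): C(7,7) + C(7,7) + C(5,7) = 2.
By inclusion–exclusion: 50388 − 5016 + 2 = 45374.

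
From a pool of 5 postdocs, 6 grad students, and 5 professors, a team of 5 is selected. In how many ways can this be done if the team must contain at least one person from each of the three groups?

3200

Total 5-person selections from all 16: C(16,5) = 4368.
Subtract selections that omit an entire group: no postdocs → C(11,5) = 462; no grad students → C(10,5) = 252; no professors → C(11,5) = 462.
Add back selections omitting two groups (i.e. drawn from a single group): C(5,5) + C(6,5) + C(5,5) = 8.
By inclusion–exclusion: 4368 − 1176 + 8 = 3200.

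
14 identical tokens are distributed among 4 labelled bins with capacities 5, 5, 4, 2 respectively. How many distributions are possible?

Without the upper bounds there are C(17,3) = 680 ways to split 14 among 4 bins.
Subtract solutions that violate a single cap (substitute x_i' = x_i − (cap_i+1)): x_1 ≥ 6 gives C(11,3) = 165; x_2 ≥ 6 gives C(11,3) = 165; x_3 ≥ 5 gives C(12,3) = 220; x_4 ≥ 3 gives C(14,3) = 364. Together 914.
Add back pairs where two caps are both exceeded: 10 + 20 + 56 + 20 + 56 + 84 = 246.
Subtract triples: 0 + 0 + 1 + 1 = 2.
By inclusion–exclusion the count is 680 − 914 + 246 − 2 = 10.

10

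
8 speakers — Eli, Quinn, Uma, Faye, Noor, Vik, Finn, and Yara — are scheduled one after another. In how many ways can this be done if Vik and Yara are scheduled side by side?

10080

Treat {Vik, Yara} as a single unit. There are 7 units to order, and the pair itself can be ordered 2 ways.
So the count is 2·(7)! = 10080.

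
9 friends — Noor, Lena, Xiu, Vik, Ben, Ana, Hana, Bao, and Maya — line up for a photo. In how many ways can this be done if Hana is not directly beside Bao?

282240

There are 9! = 362880 arrangements in all. If Hana and Bao are adjacent, merging them into one block gives 2·(8)! = 80640 arrangements.
So 362880 − 80640 = 282240 arrangements keep them apart.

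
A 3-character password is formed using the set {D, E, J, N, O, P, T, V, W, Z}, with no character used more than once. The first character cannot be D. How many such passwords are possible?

The first character has 10−1 = 9 choices (anything except D).
The remaining 2 characters are filled from the other 9 symbols without repetition: 9 × 8 = 72.
Total: 9 × 72 = 648.

648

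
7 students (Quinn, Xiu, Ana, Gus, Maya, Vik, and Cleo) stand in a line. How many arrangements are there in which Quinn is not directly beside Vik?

There are 7! = 5040 arrangements in all. If Quinn and Vik are adjacent, merging them into one block gives 2·(6)! = 1440 arrangements.
So 5040 − 1440 = 3600 arrangements keep them apart.

3600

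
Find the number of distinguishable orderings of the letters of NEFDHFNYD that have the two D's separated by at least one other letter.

35280

There are 9!/(2!·2!·2!) = 45360 arrangements of NEFDHFNYD in total.
If the two D's are adjacent, glue them into one block, leaving 8 items to arrange: (8)!/(2!·2!) = 10080 ways.
Hence 45360 − 10080 = 35280.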